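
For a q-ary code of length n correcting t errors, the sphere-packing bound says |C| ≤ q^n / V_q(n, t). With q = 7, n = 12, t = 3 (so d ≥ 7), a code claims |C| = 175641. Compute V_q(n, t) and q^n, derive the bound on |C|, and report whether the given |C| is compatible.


V_q(n, t) = 49969, q^n = 13841287201, Hamming bound = 276997, |C| = 175641 ≤ bound (satisfied).

Step 1: Compute V_q(n, t) = Σ_{j=0}^3 C(n, j) (q−1)^j.
  j = 0: C(12,0)·(6)^0 = 1·1 = 1.
  j = 1: C(12,1)·(6)^1 = 12·6 = 72.
  j = 2: C(12,2)·(6)^2 = 66·36 = 2376.
  j = 3: C(12,3)·(6)^3 = 220·216 = 47520.
  V_q(n, t) = 1 + 72 + 2376 + 47520 = 49969.
Step 2: q^n = 7^12 = 13841287201.
Step 3: Hamming bound ⌊q^n / V_q(n,t)⌋ = ⌊13841287201/49969⌋ = 276997.
Step 4: Compare |C| = 175641 to 276997: satisfied.
The claimed |C| lies below the Hamming bound.


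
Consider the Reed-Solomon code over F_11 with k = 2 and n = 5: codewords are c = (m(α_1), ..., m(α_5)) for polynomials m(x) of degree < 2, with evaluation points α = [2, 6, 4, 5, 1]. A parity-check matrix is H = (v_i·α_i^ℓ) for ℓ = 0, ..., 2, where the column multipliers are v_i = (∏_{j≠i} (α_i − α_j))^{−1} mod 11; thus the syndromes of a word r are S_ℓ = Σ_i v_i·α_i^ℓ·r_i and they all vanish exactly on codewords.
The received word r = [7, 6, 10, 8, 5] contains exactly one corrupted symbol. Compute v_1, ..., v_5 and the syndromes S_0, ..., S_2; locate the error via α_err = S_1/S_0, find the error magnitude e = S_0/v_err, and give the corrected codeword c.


S = (9, 7, 3), error at position 1, error magnitude e = 4, c = [3, 6, 10, 8, 5].

Step 1: column multipliers v_i = (∏_{j≠i}(α_i − α_j))^{−1} mod 11.
  i = 1 (α = 2): (2−6)(2−4)(2−5)(2−1) = (−4)·(−2)·(−3)·1 = −24 ≡ 9, so v_1 = 9^{−1} = 5 (mod 11).
  i = 2 (α = 6): (6−2)(6−4)(6−5)(6−1) = 4·2·1·5 = 40 ≡ 7, so v_2 = 7^{−1} = 8 (mod 11).
  i = 3 (α = 4): (4−2)(4−6)(4−5)(4−1) = 2·(−2)·(−1)·3 = 12 ≡ 1, so v_3 = 1^{−1} = 1 (mod 11).
  i = 4 (α = 5): (5−2)(5−6)(5−4)(5−1) = 3·(−1)·1·4 = −12 ≡ 10, so v_4 = 10^{−1} = 10 (mod 11).
  i = 5 (α = 1): (1−2)(1−6)(1−4)(1−5) = (−1)·(−5)·(−3)·(−4) = 60 ≡ 5, so v_5 = 5^{−1} = 9 (mod 11).
  v = [5, 8, 1, 10, 9].
Step 2: syndromes of r = [7, 6, 10, 8, 5] (all sums mod 11).
  S_0 = Σ v_i r_i = 5·7 + 8·6 + 1·10 + 10·8 + 9·5 = 218 ≡ 9.
  S_1 = Σ v_i α_i r_i = 5·2·7 + 8·6·6 + 1·4·10 + 10·5·8 + 9·1·5 = 843 ≡ 7.
  α_i^2 mod 11 = [4, 3, 5, 3, 1].
  S_2 = Σ v_i α_i^2 r_i = 5·4·7 + 8·3·6 + 1·5·10 + 10·3·8 + 9·1·5 = 619 ≡ 3.
  S = (9, 7, 3) ≠ 0, so r is not a codeword (an error is present).
Step 3: locate the error. For a single error e at position i, S_ℓ = v_i·e·α_i^ℓ, so α_err = S_1/S_0.
  S_0^{−1} = 9^{−1} = 5 (mod 11), so α_err = 7·5 = 35 ≡ 2 = α_1. Error position i = 1.
  Consistency check: S_2/S_1 = 3·8 = 24 ≡ 2 = α_err ✓ (single-error assumption holds).
Step 4: error magnitude e = S_0/v_1 = S_0·∏_{j≠1}(α_1 − α_j) = 9·9 = 81 ≡ 4 (mod 11).
Step 5: correct position 1: c_1 = r_1 − e = 7 − 4 ≡ 3 (mod 11). Hence c = [3, 6, 10, 8, 5].
  Check: interpolating c through the α_i gives m(x) = 7 + 9·x (degree < 2) with m(α_i) = c_i for every i, so c is indeed a codeword.


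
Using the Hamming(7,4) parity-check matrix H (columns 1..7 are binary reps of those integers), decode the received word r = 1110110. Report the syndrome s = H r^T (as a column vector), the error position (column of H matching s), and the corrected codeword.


s = (0, 1, 1)^T, error position = 3, corrected codeword c = 1100110

Compute s = H r^T mod 2 one row at a time:
  s_1 = 0 + 1 + 1 + 0 = 2 ≡ 0 (mod 2).
  s_2 = 1 + 1 + 1 + 0 = 3 ≡ 1 (mod 2).
  s_3 = 1 + 1 + 1 + 0 = 3 ≡ 1 (mod 2).
s = (0, 1, 1)^T — this equals column 3 of H (binary 011), so error is at position 3.
Correct: flip bit 3 of r = 1110110 to get c = 1100110.


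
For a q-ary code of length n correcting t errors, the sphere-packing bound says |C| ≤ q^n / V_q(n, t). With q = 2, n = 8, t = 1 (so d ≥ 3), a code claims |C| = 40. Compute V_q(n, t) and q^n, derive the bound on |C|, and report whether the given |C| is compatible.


V_q(n, t) = 9, q^n = 256, Hamming bound = 28, |C| = 40 > bound (violated).

Step 1: Compute V_q(n, t) = Σ_{j=0}^1 C(n, j) (q−1)^j.
  j = 0: C(8,0)·(1)^0 = 1·1 = 1.
  j = 1: C(8,1)·(1)^1 = 8·1 = 8.
  V_q(n, t) = 1 + 8 = 9.
Step 2: q^n = 2^8 = 256.
Step 3: Hamming bound ⌊q^n / V_q(n,t)⌋ = ⌊256/9⌋ = 28.
Step 4: Compare |C| = 40 to 28: violated.
The claimed |C| lies above the Hamming bound, so no 2-ary code of length 8 with d ≥ 3 can have 40 codewords.


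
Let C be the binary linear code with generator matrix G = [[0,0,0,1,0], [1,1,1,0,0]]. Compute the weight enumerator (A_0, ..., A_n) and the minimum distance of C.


Weight distribution: A_0 = 1, A_1 = 1, A_3 = 1, A_4 = 1. Minimum distance d = 1.

Enumerate all 2^2 = 4 messages m ∈ F_2^2.
For each, compute codeword c = mG in F_2^5, then tally its weight.
  m = 00 → c = 00000, weight = 0.
  m = 10 → c = 00010, weight = 1.
  m = 01 → c = 11100, weight = 3.
  m = 11 → c = 11110, weight = 4.
Tally weights:
  weight 0: 1 codewords.
  weight 1: 1 codewords.
  weight 3: 1 codewords.
  weight 4: 1 codewords.
Minimum distance d = smallest w > 0 with A_w > 0 = 1.
Sanity: Σ A_w = 4 = 2^2 = 4 ✓.


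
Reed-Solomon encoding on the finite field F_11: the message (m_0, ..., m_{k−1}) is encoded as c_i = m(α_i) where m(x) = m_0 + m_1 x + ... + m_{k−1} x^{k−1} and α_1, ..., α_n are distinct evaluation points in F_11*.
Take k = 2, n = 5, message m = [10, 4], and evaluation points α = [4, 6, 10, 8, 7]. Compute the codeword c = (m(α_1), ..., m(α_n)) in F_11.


c = [4, 1, 6, 9, 5]

Message polynomial: m(x) = 10 + 4·x (mod 11).
For each evaluation point α_i, compute m(α_i) mod 11:
  α_1 = 4: Horner steps 4 → 4, so m(4) = 4.
  α_2 = 6: Horner steps 4 → 1, so m(6) = 1.
  α_3 = 10: Horner steps 4 → 6, so m(10) = 6.
  α_4 = 8: Horner steps 4 → 9, so m(8) = 9.
  α_5 = 7: Horner steps 4 → 5, so m(7) = 5.
Codeword c = [4, 1, 6, 9, 5] ∈ F_11^5.


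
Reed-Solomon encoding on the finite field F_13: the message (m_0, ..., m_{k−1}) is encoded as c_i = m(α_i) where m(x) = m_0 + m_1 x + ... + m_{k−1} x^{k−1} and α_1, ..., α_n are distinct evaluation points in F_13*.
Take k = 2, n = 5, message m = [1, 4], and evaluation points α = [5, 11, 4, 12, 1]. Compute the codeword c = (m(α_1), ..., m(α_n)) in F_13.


c = [8, 6, 4, 10, 5]

Message polynomial: m(x) = 1 + 4·x (mod 13).
For each evaluation point α_i, compute m(α_i) mod 13:
  α_1 = 5: Horner steps 4 → 8, so m(5) = 8.
  α_2 = 11: Horner steps 4 → 6, so m(11) = 6.
  α_3 = 4: Horner steps 4 → 4, so m(4) = 4.
  α_4 = 12: Horner steps 4 → 10, so m(12) = 10.
  α_5 = 1: Horner steps 4 → 5, so m(1) = 5.
Codeword c = [8, 6, 4, 10, 5] ∈ F_13^5.


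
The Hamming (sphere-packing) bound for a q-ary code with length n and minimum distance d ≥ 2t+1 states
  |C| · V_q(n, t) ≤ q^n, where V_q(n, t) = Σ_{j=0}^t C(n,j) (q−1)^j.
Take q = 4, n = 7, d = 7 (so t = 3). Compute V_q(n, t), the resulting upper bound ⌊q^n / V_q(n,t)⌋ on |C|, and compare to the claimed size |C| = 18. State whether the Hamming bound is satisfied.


V_q(n, t) = 1156, q^n = 16384, Hamming bound = 14, |C| = 18 > bound (violated).

Step 1: Compute V_q(n, t) = Σ_{j=0}^3 C(n, j) (q−1)^j.
  j = 0: C(7,0)·(3)^0 = 1·1 = 1.
  j = 1: C(7,1)·(3)^1 = 7·3 = 21.
  j = 2: C(7,2)·(3)^2 = 21·9 = 189.
  j = 3: C(7,3)·(3)^3 = 35·27 = 945.
  V_q(n, t) = 1 + 21 + 189 + 945 = 1156.
Step 2: q^n = 4^7 = 16384.
Step 3: Hamming bound ⌊q^n / V_q(n,t)⌋ = ⌊16384/1156⌋ = 14.
Step 4: Compare |C| = 18 to 14: violated.
The claimed |C| lies above the Hamming bound, so no 4-ary code of length 7 with d ≥ 7 can have 18 codewords.


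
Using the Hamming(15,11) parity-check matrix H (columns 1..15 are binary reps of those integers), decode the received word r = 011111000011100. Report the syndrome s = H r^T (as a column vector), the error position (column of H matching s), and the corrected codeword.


s = (1, 1, 0, 0)^T, error position = 12, corrected codeword c = 011111000010100

Compute s = H r^T mod 2 one row at a time:
  s_1 = 0 + 0 + 0 + 1 + 1 + 1 + 0 + 0 = 3 ≡ 1 (mod 2).
  s_2 = 1 + 1 + 1 + 0 + 1 + 1 + 0 + 0 = 5 ≡ 1 (mod 2).
  s_3 = 1 + 1 + 1 + 0 + 0 + 1 + 0 + 0 = 4 ≡ 0 (mod 2).
  s_4 = 0 + 1 + 1 + 0 + 0 + 1 + 1 + 0 = 4 ≡ 0 (mod 2).
s = (1, 1, 0, 0)^T — this equals column 12 of H (binary 1100), so error is at position 12.
Correct: flip bit 12 of r = 011111000011100 to get c = 011111000010100.


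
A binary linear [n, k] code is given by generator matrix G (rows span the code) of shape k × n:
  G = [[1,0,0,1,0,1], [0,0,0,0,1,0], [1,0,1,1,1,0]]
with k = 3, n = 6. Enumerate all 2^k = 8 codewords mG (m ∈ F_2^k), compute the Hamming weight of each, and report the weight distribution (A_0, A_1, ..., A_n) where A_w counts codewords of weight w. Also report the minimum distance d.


Weight distribution: A_0 = 1, A_1 = 1, A_2 = 1, A_3 = 3, A_4 = 2. Minimum distance d = 1.

Enumerate all 2^3 = 8 messages m ∈ F_2^3.
For each, compute codeword c = mG in F_2^6, then tally its weight.
  m = 000 → c = 000000, weight = 0.
  m = 100 → c = 100101, weight = 3.
  m = 010 → c = 000010, weight = 1.
  m = 110 → c = 100111, weight = 4.
  m = 001 → c = 101110, weight = 4.
  m = 101 → c = 001011, weight = 3.
  m = 011 → c = 101100, weight = 3.
  m = 111 → c = 001001, weight = 2.
Tally weights:
  weight 0: 1 codewords.
  weight 1: 1 codewords.
  weight 2: 1 codewords.
  weight 3: 3 codewords.
  weight 4: 2 codewords.
Minimum distance d = smallest w > 0 with A_w > 0 = 1.
Sanity: Σ A_w = 8 = 2^3 = 8 ✓.


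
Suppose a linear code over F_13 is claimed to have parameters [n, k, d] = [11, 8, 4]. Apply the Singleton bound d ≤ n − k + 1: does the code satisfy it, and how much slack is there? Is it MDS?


Singleton RHS = n − k + 1 = 4, slack = 0, bound satisfied, MDS.

Singleton bound: d ≤ n − k + 1.
Here n = 11, k = 8, so n − k + 1 = 4.
Given d = 4, check d ≤ 4: YES.
Slack = (n − k + 1) − d = 0.
The code is MDS (slack = 0).
Description: the claimed parameters are [11, 8, 4]_13; such a code would be MDS (meets Singleton bound).


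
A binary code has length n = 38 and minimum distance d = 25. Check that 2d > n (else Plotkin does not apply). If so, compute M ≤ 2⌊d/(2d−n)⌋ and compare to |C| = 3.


Plotkin bound M ≤ 4; given |C| = 3 ≤ bound (satisfied).

Check applicability: 2d = 50, n = 38.
2d − n = 12 > 0, so Plotkin applies.
Compute d/(2d−n) = 25/12 ≈ 2.0833.
⌊d/(2d−n)⌋ = 2.
Plotkin bound: M ≤ 2·2 = 4.
Given |C| = 3, check: satisfied.
This |C| is below the Plotkin bound.


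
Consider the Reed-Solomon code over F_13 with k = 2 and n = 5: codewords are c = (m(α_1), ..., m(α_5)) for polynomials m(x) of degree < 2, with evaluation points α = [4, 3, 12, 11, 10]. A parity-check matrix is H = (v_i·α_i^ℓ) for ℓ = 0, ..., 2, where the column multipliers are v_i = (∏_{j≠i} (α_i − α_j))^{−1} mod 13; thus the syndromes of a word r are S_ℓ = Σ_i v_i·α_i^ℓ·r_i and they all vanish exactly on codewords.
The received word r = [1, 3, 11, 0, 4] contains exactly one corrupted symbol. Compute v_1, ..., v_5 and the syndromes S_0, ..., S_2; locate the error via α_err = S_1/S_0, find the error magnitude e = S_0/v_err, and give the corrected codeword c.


S = (9, 12, 3), error at position 5, error magnitude e = 2, c = [1, 3, 11, 0, 2].

Step 1: column multipliers v_i = (∏_{j≠i}(α_i − α_j))^{−1} mod 13.
  i = 1 (α = 4): (4−3)(4−12)(4−11)(4−10) = 1·(−8)·(−7)·(−6) = −336 ≡ 2, so v_1 = 2^{−1} = 7 (mod 13).
  i = 2 (α = 3): (3−4)(3−12)(3−11)(3−10) = (−1)·(−9)·(−8)·(−7) = 504 ≡ 10, so v_2 = 10^{−1} = 4 (mod 13).
  i = 3 (α = 12): (12−4)(12−3)(12−11)(12−10) = 8·9·1·2 = 144 ≡ 1, so v_3 = 1^{−1} = 1 (mod 13).
  i = 4 (α = 11): (11−4)(11−3)(11−12)(11−10) = 7·8·(−1)·1 = −56 ≡ 9, so v_4 = 9^{−1} = 3 (mod 13).
  i = 5 (α = 10): (10−4)(10−3)(10−12)(10−11) = 6·7·(−2)·(−1) = 84 ≡ 6, so v_5 = 6^{−1} = 11 (mod 13).
  v = [7, 4, 1, 3, 11].
Step 2: syndromes of r = [1, 3, 11, 0, 4] (all sums mod 13).
  S_0 = Σ v_i r_i = 7·1 + 4·3 + 1·11 + 3·0 + 11·4 = 74 ≡ 9.
  S_1 = Σ v_i α_i r_i = 7·4·1 + 4·3·3 + 1·12·11 + 3·11·0 + 11·10·4 = 636 ≡ 12.
  α_i^2 mod 13 = [3, 9, 1, 4, 9].
  S_2 = Σ v_i α_i^2 r_i = 7·3·1 + 4·9·3 + 1·1·11 + 3·4·0 + 11·9·4 = 536 ≡ 3.
  S = (9, 12, 3) ≠ 0, so r is not a codeword (an error is present).
Step 3: locate the error. For a single error e at position i, S_ℓ = v_i·e·α_i^ℓ, so α_err = S_1/S_0.
  S_0^{−1} = 9^{−1} = 3 (mod 13), so α_err = 12·3 = 36 ≡ 10 = α_5. Error position i = 5.
  Consistency check: S_2/S_1 = 3·12 = 36 ≡ 10 = α_err ✓ (single-error assumption holds).
Step 4: error magnitude e = S_0/v_5 = S_0·∏_{j≠5}(α_5 − α_j) = 9·6 = 54 ≡ 2 (mod 13).
Step 5: correct position 5: c_5 = r_5 − e = 4 − 2 ≡ 2 (mod 13). Hence c = [1, 3, 11, 0, 2].
  Check: interpolating c through the α_i gives m(x) = 9 + 11·x (degree < 2) with m(α_i) = c_i for every i, so c is indeed a codeword.


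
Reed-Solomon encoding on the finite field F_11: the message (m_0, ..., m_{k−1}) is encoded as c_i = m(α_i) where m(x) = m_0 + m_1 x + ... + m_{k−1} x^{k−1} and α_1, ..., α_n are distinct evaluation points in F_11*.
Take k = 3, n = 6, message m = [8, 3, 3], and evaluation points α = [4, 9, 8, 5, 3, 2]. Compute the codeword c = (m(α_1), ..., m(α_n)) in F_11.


c = [2, 3, 4, 10, 0, 4]

Message polynomial: m(x) = 8 + 3·x + 3·x^2 (mod 11).
For each evaluation point α_i, compute m(α_i) mod 11:
  α_1 = 4: Horner steps 3 → 4 → 2, so m(4) = 2.
  α_2 = 9: Horner steps 3 → 8 → 3, so m(9) = 3.
  α_3 = 8: Horner steps 3 → 5 → 4, so m(8) = 4.
  α_4 = 5: Horner steps 3 → 7 → 10, so m(5) = 10.
  α_5 = 3: Horner steps 3 → 1 → 0, so m(3) = 0.
  α_6 = 2: Horner steps 3 → 9 → 4, so m(2) = 4.
Codeword c = [2, 3, 4, 10, 0, 4] ∈ F_11^6.


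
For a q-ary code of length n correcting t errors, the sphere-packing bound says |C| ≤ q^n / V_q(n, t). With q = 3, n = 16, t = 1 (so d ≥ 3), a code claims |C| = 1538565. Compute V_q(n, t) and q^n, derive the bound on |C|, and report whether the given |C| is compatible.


V_q(n, t) = 33, q^n = 43046721, Hamming bound = 1304446, |C| = 1538565 > bound (violated).

Step 1: Compute V_q(n, t) = Σ_{j=0}^1 C(n, j) (q−1)^j.
  j = 0: C(16,0)·(2)^0 = 1·1 = 1.
  j = 1: C(16,1)·(2)^1 = 16·2 = 32.
  V_q(n, t) = 1 + 32 = 33.
Step 2: q^n = 3^16 = 43046721.
Step 3: Hamming bound ⌊q^n / V_q(n,t)⌋ = ⌊43046721/33⌋ = 1304446.
Step 4: Compare |C| = 1538565 to 1304446: violated.
The claimed |C| lies above the Hamming bound, so no 3-ary code of length 16 with d ≥ 3 can have 1538565 codewords.


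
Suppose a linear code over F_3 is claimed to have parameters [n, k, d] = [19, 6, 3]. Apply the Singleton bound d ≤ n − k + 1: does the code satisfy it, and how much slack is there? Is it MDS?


Singleton RHS = n − k + 1 = 14, slack = 11, bound satisfied, not MDS.

Singleton bound: d ≤ n − k + 1.
Here n = 19, k = 6, so n − k + 1 = 14.
Given d = 3, check d ≤ 14: YES.
Slack = (n − k + 1) − d = 11.
The code is NOT MDS (slack = 11 > 0).
Description: the claimed parameters are [19, 6, 3]_3; such a code would be non-MDS.


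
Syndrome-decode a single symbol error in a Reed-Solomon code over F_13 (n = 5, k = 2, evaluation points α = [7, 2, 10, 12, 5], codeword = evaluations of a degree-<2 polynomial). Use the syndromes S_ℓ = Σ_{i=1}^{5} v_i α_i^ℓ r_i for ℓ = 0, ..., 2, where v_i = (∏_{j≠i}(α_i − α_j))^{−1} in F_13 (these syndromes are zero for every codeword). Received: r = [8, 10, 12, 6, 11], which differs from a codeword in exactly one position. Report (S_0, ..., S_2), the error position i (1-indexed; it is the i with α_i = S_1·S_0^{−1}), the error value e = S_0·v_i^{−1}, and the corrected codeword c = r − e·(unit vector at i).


S = (8, 1, 5), error at position 5, error magnitude e = 10, c = [8, 10, 12, 6, 1].

Step 1: column multipliers v_i = (∏_{j≠i}(α_i − α_j))^{−1} mod 13.
  i = 1 (α = 7): (7−2)(7−10)(7−12)(7−5) = 5·(−3)·(−5)·2 = 150 ≡ 7, so v_1 = 7^{−1} = 2 (mod 13).
  i = 2 (α = 2): (2−7)(2−10)(2−12)(2−5) = (−5)·(−8)·(−10)·(−3) = 1200 ≡ 4, so v_2 = 4^{−1} = 10 (mod 13).
  i = 3 (α = 10): (10−7)(10−2)(10−12)(10−5) = 3·8·(−2)·5 = −240 ≡ 7, so v_3 = 7^{−1} = 2 (mod 13).
  i = 4 (α = 12): (12−7)(12−2)(12−10)(12−5) = 5·10·2·7 = 700 ≡ 11, so v_4 = 11^{−1} = 6 (mod 13).
  i = 5 (α = 5): (5−7)(5−2)(5−10)(5−12) = (−2)·3·(−5)·(−7) = −210 ≡ 11, so v_5 = 11^{−1} = 6 (mod 13).
  v = [2, 10, 2, 6, 6].
Step 2: syndromes of r = [8, 10, 12, 6, 11] (all sums mod 13).
  S_0 = Σ v_i r_i = 2·8 + 10·10 + 2·12 + 6·6 + 6·11 = 242 ≡ 8.
  S_1 = Σ v_i α_i r_i = 2·7·8 + 10·2·10 + 2·10·12 + 6·12·6 + 6·5·11 = 1314 ≡ 1.
  α_i^2 mod 13 = [10, 4, 9, 1, 12].
  S_2 = Σ v_i α_i^2 r_i = 2·10·8 + 10·4·10 + 2·9·12 + 6·1·6 + 6·12·11 = 1604 ≡ 5.
  S = (8, 1, 5) ≠ 0, so r is not a codeword (an error is present).
Step 3: locate the error. For a single error e at position i, S_ℓ = v_i·e·α_i^ℓ, so α_err = S_1/S_0.
  S_0^{−1} = 8^{−1} = 5 (mod 13), so α_err = 1·5 = 5 ≡ 5 = α_5. Error position i = 5.
  Consistency check: S_2/S_1 = 5·1 = 5 ≡ 5 = α_err ✓ (single-error assumption holds).
Step 4: error magnitude e = S_0/v_5 = S_0·∏_{j≠5}(α_5 − α_j) = 8·11 = 88 ≡ 10 (mod 13).
Step 5: correct position 5: c_5 = r_5 − e = 11 − 10 ≡ 1 (mod 13). Hence c = [8, 10, 12, 6, 1].
  Check: interpolating c through the α_i gives m(x) = 3 + 10·x (degree < 2) with m(α_i) = c_i for every i, so c is indeed a codeword.


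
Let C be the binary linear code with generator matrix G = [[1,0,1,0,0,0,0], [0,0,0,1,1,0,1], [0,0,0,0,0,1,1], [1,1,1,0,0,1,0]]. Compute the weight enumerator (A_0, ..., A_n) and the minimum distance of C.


Weight distribution: A_0 = 1, A_2 = 4, A_3 = 3, A_4 = 3, A_5 = 4, A_7 = 1. Minimum distance d = 2.

Enumerate all 2^4 = 16 messages m ∈ F_2^4.
For each, compute codeword c = mG in F_2^7, then tally its weight.
  m = 0000 → c = 0000000, weight = 0.
  m = 1000 → c = 1010000, weight = 2.
  m = 0100 → c = 0001101, weight = 3.
  m = 1100 → c = 1011101, weight = 5.
  m = 0010 → c = 0000011, weight = 2.
  m = 1010 → c = 1010011, weight = 4.
  m = 0110 → c = 0001110, weight = 3.
  m = 1110 → c = 1011110, weight = 5.
  m = 0001 → c = 1110010, weight = 4.
  m = 1001 → c = 0100010, weight = 2.
  m = 0101 → c = 1111111, weight = 7.
  m = 1101 → c = 0101111, weight = 5.
  m = 0011 → c = 1110001, weight = 4.
  m = 1011 → c = 0100001, weight = 2.
  m = 0111 → c = 1111100, weight = 5.
  m = 1111 → c = 0101100, weight = 3.
Tally weights:
  weight 0: 1 codewords.
  weight 2: 4 codewords.
  weight 3: 3 codewords.
  weight 4: 3 codewords.
  weight 5: 4 codewords.
  weight 7: 1 codewords.
Minimum distance d = smallest w > 0 with A_w > 0 = 2.
Sanity: Σ A_w = 16 = 2^4 = 16 ✓.


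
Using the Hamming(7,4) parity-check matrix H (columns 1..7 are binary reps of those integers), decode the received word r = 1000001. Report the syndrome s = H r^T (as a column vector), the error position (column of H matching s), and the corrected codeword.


s = (1, 1, 0)^T, error position = 6, corrected codeword c = 1000011

Compute s = H r^T mod 2 one row at a time:
  s_1 = 0 + 0 + 0 + 1 = 1 ≡ 1 (mod 2).
  s_2 = 0 + 0 + 0 + 1 = 1 ≡ 1 (mod 2).
  s_3 = 1 + 0 + 0 + 1 = 2 ≡ 0 (mod 2).
s = (1, 1, 0)^T — this equals column 6 of H (binary 110), so error is at position 6.
Correct: flip bit 6 of r = 1000001 to get c = 1000011.


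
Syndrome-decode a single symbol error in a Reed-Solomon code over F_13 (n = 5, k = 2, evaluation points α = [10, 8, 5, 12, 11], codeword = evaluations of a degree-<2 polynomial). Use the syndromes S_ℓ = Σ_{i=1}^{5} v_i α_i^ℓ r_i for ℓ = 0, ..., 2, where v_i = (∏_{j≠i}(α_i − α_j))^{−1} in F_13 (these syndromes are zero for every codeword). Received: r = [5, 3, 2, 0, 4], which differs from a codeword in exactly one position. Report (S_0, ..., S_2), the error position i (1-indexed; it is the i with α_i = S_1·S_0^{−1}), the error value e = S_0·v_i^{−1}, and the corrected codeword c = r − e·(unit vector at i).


S = (7, 5, 11), error at position 1, error magnitude e = 10, c = [8, 3, 2, 0, 4].

Step 1: column multipliers v_i = (∏_{j≠i}(α_i − α_j))^{−1} mod 13.
  i = 1 (α = 10): (10−8)(10−5)(10−12)(10−11) = 2·5·(−2)·(−1) = 20 ≡ 7, so v_1 = 7^{−1} = 2 (mod 13).
  i = 2 (α = 8): (8−10)(8−5)(8−12)(8−11) = (−2)·3·(−4)·(−3) = −72 ≡ 6, so v_2 = 6^{−1} = 11 (mod 13).
  i = 3 (α = 5): (5−10)(5−8)(5−12)(5−11) = (−5)·(−3)·(−7)·(−6) = 630 ≡ 6, so v_3 = 6^{−1} = 11 (mod 13).
  i = 4 (α = 12): (12−10)(12−8)(12−5)(12−11) = 2·4·7·1 = 56 ≡ 4, so v_4 = 4^{−1} = 10 (mod 13).
  i = 5 (α = 11): (11−10)(11−8)(11−5)(11−12) = 1·3·6·(−1) = −18 ≡ 8, so v_5 = 8^{−1} = 5 (mod 13).
  v = [2, 11, 11, 10, 5].
Step 2: syndromes of r = [5, 3, 2, 0, 4] (all sums mod 13).
  S_0 = Σ v_i r_i = 2·5 + 11·3 + 11·2 + 10·0 + 5·4 = 85 ≡ 7.
  S_1 = Σ v_i α_i r_i = 2·10·5 + 11·8·3 + 11·5·2 + 10·12·0 + 5·11·4 = 694 ≡ 5.
  α_i^2 mod 13 = [9, 12, 12, 1, 4].
  S_2 = Σ v_i α_i^2 r_i = 2·9·5 + 11·12·3 + 11·12·2 + 10·1·0 + 5·4·4 = 830 ≡ 11.
  S = (7, 5, 11) ≠ 0, so r is not a codeword (an error is present).
Step 3: locate the error. For a single error e at position i, S_ℓ = v_i·e·α_i^ℓ, so α_err = S_1/S_0.
  S_0^{−1} = 7^{−1} = 2 (mod 13), so α_err = 5·2 = 10 ≡ 10 = α_1. Error position i = 1.
  Consistency check: S_2/S_1 = 11·8 = 88 ≡ 10 = α_err ✓ (single-error assumption holds).
Step 4: error magnitude e = S_0/v_1 = S_0·∏_{j≠1}(α_1 − α_j) = 7·7 = 49 ≡ 10 (mod 13).
Step 5: correct position 1: c_1 = r_1 − e = 5 − 10 ≡ 8 (mod 13). Hence c = [8, 3, 2, 0, 4].
  Check: interpolating c through the α_i gives m(x) = 9 + 9·x (degree < 2) with m(α_i) = c_i for every i, so c is indeed a codeword.


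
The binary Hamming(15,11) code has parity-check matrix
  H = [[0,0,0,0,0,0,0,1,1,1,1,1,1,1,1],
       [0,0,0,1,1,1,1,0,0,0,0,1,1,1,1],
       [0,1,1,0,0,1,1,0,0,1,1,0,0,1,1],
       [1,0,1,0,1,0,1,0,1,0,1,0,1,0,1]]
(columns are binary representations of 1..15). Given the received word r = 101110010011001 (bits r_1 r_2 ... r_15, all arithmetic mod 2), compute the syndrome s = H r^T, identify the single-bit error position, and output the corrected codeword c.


s = (0, 0, 1, 1)^T, error position = 3, corrected codeword c = 100110010011001

Compute s = H r^T mod 2 one row at a time:
  s_1 = 1 + 0 + 0 + 1 + 1 + 0 + 0 + 1 = 4 ≡ 0 (mod 2).
  s_2 = 1 + 1 + 0 + 0 + 1 + 0 + 0 + 1 = 4 ≡ 0 (mod 2).
  s_3 = 0 + 1 + 0 + 0 + 0 + 1 + 0 + 1 = 3 ≡ 1 (mod 2).
  s_4 = 1 + 1 + 1 + 0 + 0 + 1 + 0 + 1 = 5 ≡ 1 (mod 2).
s = (0, 0, 1, 1)^T — this equals column 3 of H (binary 0011), so error is at position 3.
Correct: flip bit 3 of r = 101110010011001 to get c = 100110010011001.


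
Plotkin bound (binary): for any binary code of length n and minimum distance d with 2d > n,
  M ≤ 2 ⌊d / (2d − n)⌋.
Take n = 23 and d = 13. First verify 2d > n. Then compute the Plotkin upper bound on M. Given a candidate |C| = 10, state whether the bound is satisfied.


Plotkin bound M ≤ 8; given |C| = 10 > bound (violated).

Check applicability: 2d = 26, n = 23.
2d − n = 3 > 0, so Plotkin applies.
Compute d/(2d−n) = 13/3 ≈ 4.3333.
⌊d/(2d−n)⌋ = 4.
Plotkin bound: M ≤ 2·4 = 8.
Given |C| = 10, check: VIOLATED.
This |C| is above the Plotkin bound, so no binary code with n = 23, d = 13 and 10 codewords exists.


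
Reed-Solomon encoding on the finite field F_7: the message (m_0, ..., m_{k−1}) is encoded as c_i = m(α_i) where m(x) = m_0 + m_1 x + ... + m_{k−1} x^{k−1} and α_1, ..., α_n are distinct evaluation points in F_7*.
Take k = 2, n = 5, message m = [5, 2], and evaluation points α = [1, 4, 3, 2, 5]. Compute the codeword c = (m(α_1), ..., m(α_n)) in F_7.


c = [0, 6, 4, 2, 1]

Message polynomial: m(x) = 5 + 2·x (mod 7).
For each evaluation point α_i, compute m(α_i) mod 7:
  α_1 = 1: Horner steps 2 → 0, so m(1) = 0.
  α_2 = 4: Horner steps 2 → 6, so m(4) = 6.
  α_3 = 3: Horner steps 2 → 4, so m(3) = 4.
  α_4 = 2: Horner steps 2 → 2, so m(2) = 2.
  α_5 = 5: Horner steps 2 → 1, so m(5) = 1.
Codeword c = [0, 6, 4, 2, 1] ∈ F_7^5.


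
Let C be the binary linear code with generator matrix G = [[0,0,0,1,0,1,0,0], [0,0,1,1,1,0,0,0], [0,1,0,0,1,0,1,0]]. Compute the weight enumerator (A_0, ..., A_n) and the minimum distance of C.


Weight distribution: A_0 = 1, A_2 = 1, A_3 = 3, A_4 = 2, A_5 = 1. Minimum distance d = 2.

Enumerate all 2^3 = 8 messages m ∈ F_2^3.
For each, compute codeword c = mG in F_2^8, then tally its weight.
  m = 000 → c = 00000000, weight = 0.
  m = 100 → c = 00010100, weight = 2.
  m = 010 → c = 00111000, weight = 3.
  m = 110 → c = 00101100, weight = 3.
  m = 001 → c = 01001010, weight = 3.
  m = 101 → c = 01011110, weight = 5.
  m = 011 → c = 01110010, weight = 4.
  m = 111 → c = 01100110, weight = 4.
Tally weights:
  weight 0: 1 codewords.
  weight 2: 1 codewords.
  weight 3: 3 codewords.
  weight 4: 2 codewords.
  weight 5: 1 codewords.
Minimum distance d = smallest w > 0 with A_w > 0 = 2.
Sanity: Σ A_w = 8 = 2^3 = 8 ✓.


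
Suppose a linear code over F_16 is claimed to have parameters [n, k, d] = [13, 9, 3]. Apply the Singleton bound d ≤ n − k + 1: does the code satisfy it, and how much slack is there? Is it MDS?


Singleton RHS = n − k + 1 = 5, slack = 2, bound satisfied, not MDS.

Singleton bound: d ≤ n − k + 1.
Here n = 13, k = 9, so n − k + 1 = 5.
Given d = 3, check d ≤ 5: YES.
Slack = (n − k + 1) − d = 2.
The code is NOT MDS (slack = 2 > 0).
Description: the claimed parameters are [13, 9, 3]_16; such a code would be non-MDS.


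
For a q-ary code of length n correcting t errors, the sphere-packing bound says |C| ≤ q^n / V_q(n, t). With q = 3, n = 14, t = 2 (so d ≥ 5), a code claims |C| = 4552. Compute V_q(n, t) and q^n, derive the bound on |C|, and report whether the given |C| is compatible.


V_q(n, t) = 393, q^n = 4782969, Hamming bound = 12170, |C| = 4552 ≤ bound (satisfied).

Step 1: Compute V_q(n, t) = Σ_{j=0}^2 C(n, j) (q−1)^j.
  j = 0: C(14,0)·(2)^0 = 1·1 = 1.
  j = 1: C(14,1)·(2)^1 = 14·2 = 28.
  j = 2: C(14,2)·(2)^2 = 91·4 = 364.
  V_q(n, t) = 1 + 28 + 364 = 393.
Step 2: q^n = 3^14 = 4782969.
Step 3: Hamming bound ⌊q^n / V_q(n,t)⌋ = ⌊4782969/393⌋ = 12170.
Step 4: Compare |C| = 4552 to 12170: satisfied.
The claimed |C| lies below the Hamming bound.


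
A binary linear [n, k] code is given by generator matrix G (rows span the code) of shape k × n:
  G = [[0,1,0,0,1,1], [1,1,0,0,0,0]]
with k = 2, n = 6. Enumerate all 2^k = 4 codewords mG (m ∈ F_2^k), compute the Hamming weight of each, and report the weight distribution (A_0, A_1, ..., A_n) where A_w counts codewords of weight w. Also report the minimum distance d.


Weight distribution: A_0 = 1, A_2 = 1, A_3 = 2. Minimum distance d = 2.

Enumerate all 2^2 = 4 messages m ∈ F_2^2.
For each, compute codeword c = mG in F_2^6, then tally its weight.
  m = 00 → c = 000000, weight = 0.
  m = 10 → c = 010011, weight = 3.
  m = 01 → c = 110000, weight = 2.
  m = 11 → c = 100011, weight = 3.
Tally weights:
  weight 0: 1 codewords.
  weight 2: 1 codewords.
  weight 3: 2 codewords.
Minimum distance d = smallest w > 0 with A_w > 0 = 2.
Sanity: Σ A_w = 4 = 2^2 = 4 ✓.


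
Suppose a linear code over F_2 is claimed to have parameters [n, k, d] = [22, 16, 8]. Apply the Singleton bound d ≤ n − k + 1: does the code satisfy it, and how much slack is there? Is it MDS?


Singleton RHS = n − k + 1 = 7, slack = -1, bound violated (no such code; not MDS).

Singleton bound: d ≤ n − k + 1.
Here n = 22, k = 16, so n − k + 1 = 7.
Given d = 8, check d ≤ 7: NO.
Slack = (n − k + 1) − d = -1.
The slack is negative: d = 8 exceeds n − k + 1 = 7 by 1, so the Singleton bound is violated and no linear [22, 16, 8]_2 code can exist. In particular it is not MDS (MDS requires d = n − k + 1 exactly).
Description: the claimed parameters are [22, 16, 8]_2; such a code would be impossible (violates the Singleton bound).


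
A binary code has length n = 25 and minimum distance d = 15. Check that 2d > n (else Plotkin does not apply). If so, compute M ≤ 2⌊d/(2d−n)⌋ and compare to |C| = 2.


Plotkin bound M ≤ 6; given |C| = 2 ≤ bound (satisfied).

Check applicability: 2d = 30, n = 25.
2d − n = 5 > 0, so Plotkin applies.
Compute d/(2d−n) = 15/5 ≈ 3.0000.
⌊d/(2d−n)⌋ = 3.
Plotkin bound: M ≤ 2·3 = 6.
Given |C| = 2, check: satisfied.
This |C| is below the Plotkin bound.


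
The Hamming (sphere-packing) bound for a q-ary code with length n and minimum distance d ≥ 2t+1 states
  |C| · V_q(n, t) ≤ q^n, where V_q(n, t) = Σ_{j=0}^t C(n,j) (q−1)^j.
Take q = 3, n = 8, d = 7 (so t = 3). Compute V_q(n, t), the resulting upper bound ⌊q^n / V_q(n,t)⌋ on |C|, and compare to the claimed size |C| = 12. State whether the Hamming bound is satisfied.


V_q(n, t) = 577, q^n = 6561, Hamming bound = 11, |C| = 12 > bound (violated).

Step 1: Compute V_q(n, t) = Σ_{j=0}^3 C(n, j) (q−1)^j.
  j = 0: C(8,0)·(2)^0 = 1·1 = 1.
  j = 1: C(8,1)·(2)^1 = 8·2 = 16.
  j = 2: C(8,2)·(2)^2 = 28·4 = 112.
  j = 3: C(8,3)·(2)^3 = 56·8 = 448.
  V_q(n, t) = 1 + 16 + 112 + 448 = 577.
Step 2: q^n = 3^8 = 6561.
Step 3: Hamming bound ⌊q^n / V_q(n,t)⌋ = ⌊6561/577⌋ = 11.
Step 4: Compare |C| = 12 to 11: violated.
The claimed |C| lies above the Hamming bound, so no 3-ary code of length 8 with d ≥ 7 can have 12 codewords.


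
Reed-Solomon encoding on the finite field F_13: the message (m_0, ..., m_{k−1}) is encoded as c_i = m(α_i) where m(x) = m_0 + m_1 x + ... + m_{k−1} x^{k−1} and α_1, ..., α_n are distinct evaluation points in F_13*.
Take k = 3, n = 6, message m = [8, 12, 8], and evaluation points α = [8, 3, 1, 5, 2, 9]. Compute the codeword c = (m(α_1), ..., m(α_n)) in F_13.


c = [5, 12, 2, 8, 12, 10]

Message polynomial: m(x) = 8 + 12·x + 8·x^2 (mod 13).
For each evaluation point α_i, compute m(α_i) mod 13:
  α_1 = 8: Horner steps 8 → 11 → 5, so m(8) = 5.
  α_2 = 3: Horner steps 8 → 10 → 12, so m(3) = 12.
  α_3 = 1: Horner steps 8 → 7 → 2, so m(1) = 2.
  α_4 = 5: Horner steps 8 → 0 → 8, so m(5) = 8.
  α_5 = 2: Horner steps 8 → 2 → 12, so m(2) = 12.
  α_6 = 9: Horner steps 8 → 6 → 10, so m(9) = 10.
Codeword c = [5, 12, 2, 8, 12, 10] ∈ F_13^6.


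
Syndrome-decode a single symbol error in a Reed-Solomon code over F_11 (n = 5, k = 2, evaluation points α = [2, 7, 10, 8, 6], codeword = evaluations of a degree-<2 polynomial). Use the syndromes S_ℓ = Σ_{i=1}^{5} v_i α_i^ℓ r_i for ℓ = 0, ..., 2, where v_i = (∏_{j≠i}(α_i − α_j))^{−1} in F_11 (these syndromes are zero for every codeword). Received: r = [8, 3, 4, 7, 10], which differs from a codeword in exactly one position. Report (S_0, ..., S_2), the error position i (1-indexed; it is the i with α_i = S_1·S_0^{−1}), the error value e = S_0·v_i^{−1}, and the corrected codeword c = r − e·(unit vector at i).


S = (1, 2, 4), error at position 1, error magnitude e = 3, c = [5, 3, 4, 7, 10].

Step 1: column multipliers v_i = (∏_{j≠i}(α_i − α_j))^{−1} mod 11.
  i = 1 (α = 2): (2−7)(2−10)(2−8)(2−6) = (−5)·(−8)·(−6)·(−4) = 960 ≡ 3, so v_1 = 3^{−1} = 4 (mod 11).
  i = 2 (α = 7): (7−2)(7−10)(7−8)(7−6) = 5·(−3)·(−1)·1 = 15 ≡ 4, so v_2 = 4^{−1} = 3 (mod 11).
  i = 3 (α = 10): (10−2)(10−7)(10−8)(10−6) = 8·3·2·4 = 192 ≡ 5, so v_3 = 5^{−1} = 9 (mod 11).
  i = 4 (α = 8): (8−2)(8−7)(8−10)(8−6) = 6·1·(−2)·2 = −24 ≡ 9, so v_4 = 9^{−1} = 5 (mod 11).
  i = 5 (α = 6): (6−2)(6−7)(6−10)(6−8) = 4·(−1)·(−4)·(−2) = −32 ≡ 1, so v_5 = 1^{−1} = 1 (mod 11).
  v = [4, 3, 9, 5, 1].
Step 2: syndromes of r = [8, 3, 4, 7, 10] (all sums mod 11).
  S_0 = Σ v_i r_i = 4·8 + 3·3 + 9·4 + 5·7 + 1·10 = 122 ≡ 1.
  S_1 = Σ v_i α_i r_i = 4·2·8 + 3·7·3 + 9·10·4 + 5·8·7 + 1·6·10 = 827 ≡ 2.
  α_i^2 mod 11 = [4, 5, 1, 9, 3].
  S_2 = Σ v_i α_i^2 r_i = 4·4·8 + 3·5·3 + 9·1·4 + 5·9·7 + 1·3·10 = 554 ≡ 4.
  S = (1, 2, 4) ≠ 0, so r is not a codeword (an error is present).
Step 3: locate the error. For a single error e at position i, S_ℓ = v_i·e·α_i^ℓ, so α_err = S_1/S_0.
  S_0^{−1} = 1^{−1} = 1 (mod 11), so α_err = 2·1 = 2 ≡ 2 = α_1. Error position i = 1.
  Consistency check: S_2/S_1 = 4·6 = 24 ≡ 2 = α_err ✓ (single-error assumption holds).
Step 4: error magnitude e = S_0/v_1 = S_0·∏_{j≠1}(α_1 − α_j) = 1·3 = 3 ≡ 3 (mod 11).
Step 5: correct position 1: c_1 = r_1 − e = 8 − 3 ≡ 5 (mod 11). Hence c = [5, 3, 4, 7, 10].
  Check: interpolating c through the α_i gives m(x) = 8 + 4·x (degree < 2) with m(α_i) = c_i for every i, so c is indeed a codeword.


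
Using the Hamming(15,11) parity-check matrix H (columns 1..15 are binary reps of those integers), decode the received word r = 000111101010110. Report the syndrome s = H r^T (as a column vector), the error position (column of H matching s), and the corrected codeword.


s = (0, 0, 0, 1)^T, error position = 1, corrected codeword c = 100111101010110

Compute s = H r^T mod 2 one row at a time:
  s_1 = 0 + 1 + 0 + 1 + 0 + 1 + 1 + 0 = 4 ≡ 0 (mod 2).
  s_2 = 1 + 1 + 1 + 1 + 0 + 1 + 1 + 0 = 6 ≡ 0 (mod 2).
  s_3 = 0 + 0 + 1 + 1 + 0 + 1 + 1 + 0 = 4 ≡ 0 (mod 2).
  s_4 = 0 + 0 + 1 + 1 + 1 + 1 + 1 + 0 = 5 ≡ 1 (mod 2).
s = (0, 0, 0, 1)^T — this equals column 1 of H (binary 0001), so error is at position 1.
Correct: flip bit 1 of r = 000111101010110 to get c = 100111101010110.


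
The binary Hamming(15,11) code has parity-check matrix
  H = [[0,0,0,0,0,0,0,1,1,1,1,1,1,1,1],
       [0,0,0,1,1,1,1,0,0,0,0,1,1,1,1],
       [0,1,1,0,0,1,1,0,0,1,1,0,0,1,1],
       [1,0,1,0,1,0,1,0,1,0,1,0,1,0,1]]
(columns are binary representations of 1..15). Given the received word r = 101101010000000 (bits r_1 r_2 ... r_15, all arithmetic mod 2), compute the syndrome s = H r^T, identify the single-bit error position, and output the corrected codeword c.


s = (1, 0, 0, 0)^T, error position = 8, corrected codeword c = 101101000000000

Compute s = H r^T mod 2 one row at a time:
  s_1 = 1 + 0 + 0 + 0 + 0 + 0 + 0 + 0 = 1 ≡ 1 (mod 2).
  s_2 = 1 + 0 + 1 + 0 + 0 + 0 + 0 + 0 = 2 ≡ 0 (mod 2).
  s_3 = 0 + 1 + 1 + 0 + 0 + 0 + 0 + 0 = 2 ≡ 0 (mod 2).
  s_4 = 1 + 1 + 0 + 0 + 0 + 0 + 0 + 0 = 2 ≡ 0 (mod 2).
s = (1, 0, 0, 0)^T — this equals column 8 of H (binary 1000), so error is at position 8.
Correct: flip bit 8 of r = 101101010000000 to get c = 101101000000000.


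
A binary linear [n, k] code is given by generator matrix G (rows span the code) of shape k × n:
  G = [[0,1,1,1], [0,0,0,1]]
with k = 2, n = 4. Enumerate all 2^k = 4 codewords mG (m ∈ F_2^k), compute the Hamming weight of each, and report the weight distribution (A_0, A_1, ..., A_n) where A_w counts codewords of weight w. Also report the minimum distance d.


Weight distribution: A_0 = 1, A_1 = 1, A_2 = 1, A_3 = 1. Minimum distance d = 1.

Enumerate all 2^2 = 4 messages m ∈ F_2^2.
For each, compute codeword c = mG in F_2^4, then tally its weight.
  m = 00 → c = 0000, weight = 0.
  m = 10 → c = 0111, weight = 3.
  m = 01 → c = 0001, weight = 1.
  m = 11 → c = 0110, weight = 2.
Tally weights:
  weight 0: 1 codewords.
  weight 1: 1 codewords.
  weight 2: 1 codewords.
  weight 3: 1 codewords.
Minimum distance d = smallest w > 0 with A_w > 0 = 1.
Sanity: Σ A_w = 4 = 2^2 = 4 ✓.


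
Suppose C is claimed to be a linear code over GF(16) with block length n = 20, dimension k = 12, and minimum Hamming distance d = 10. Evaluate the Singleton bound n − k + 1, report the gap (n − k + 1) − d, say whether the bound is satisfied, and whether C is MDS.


Singleton RHS = n − k + 1 = 9, slack = -1, bound violated (no such code; not MDS).

Singleton bound: d ≤ n − k + 1.
Here n = 20, k = 12, so n − k + 1 = 9.
Given d = 10, check d ≤ 9: NO.
Slack = (n − k + 1) − d = -1.
The slack is negative: d = 10 exceeds n − k + 1 = 9 by 1, so the Singleton bound is violated and no linear [20, 12, 10]_16 code can exist. In particular it is not MDS (MDS requires d = n − k + 1 exactly).
Description: the claimed parameters are [20, 12, 10]_16; such a code would be impossible (violates the Singleton bound).


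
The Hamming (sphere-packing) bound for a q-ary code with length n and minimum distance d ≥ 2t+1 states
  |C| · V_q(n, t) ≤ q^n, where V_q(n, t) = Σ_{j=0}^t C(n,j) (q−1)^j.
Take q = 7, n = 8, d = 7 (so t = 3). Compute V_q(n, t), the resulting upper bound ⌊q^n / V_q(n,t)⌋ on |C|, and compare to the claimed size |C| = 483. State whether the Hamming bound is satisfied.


V_q(n, t) = 13153, q^n = 5764801, Hamming bound = 438, |C| = 483 > bound (violated).

Step 1: Compute V_q(n, t) = Σ_{j=0}^3 C(n, j) (q−1)^j.
  j = 0: C(8,0)·(6)^0 = 1·1 = 1.
  j = 1: C(8,1)·(6)^1 = 8·6 = 48.
  j = 2: C(8,2)·(6)^2 = 28·36 = 1008.
  j = 3: C(8,3)·(6)^3 = 56·216 = 12096.
  V_q(n, t) = 1 + 48 + 1008 + 12096 = 13153.
Step 2: q^n = 7^8 = 5764801.
Step 3: Hamming bound ⌊q^n / V_q(n,t)⌋ = ⌊5764801/13153⌋ = 438.
Step 4: Compare |C| = 483 to 438: violated.
The claimed |C| lies above the Hamming bound, so no 7-ary code of length 8 with d ≥ 7 can have 483 codewords.


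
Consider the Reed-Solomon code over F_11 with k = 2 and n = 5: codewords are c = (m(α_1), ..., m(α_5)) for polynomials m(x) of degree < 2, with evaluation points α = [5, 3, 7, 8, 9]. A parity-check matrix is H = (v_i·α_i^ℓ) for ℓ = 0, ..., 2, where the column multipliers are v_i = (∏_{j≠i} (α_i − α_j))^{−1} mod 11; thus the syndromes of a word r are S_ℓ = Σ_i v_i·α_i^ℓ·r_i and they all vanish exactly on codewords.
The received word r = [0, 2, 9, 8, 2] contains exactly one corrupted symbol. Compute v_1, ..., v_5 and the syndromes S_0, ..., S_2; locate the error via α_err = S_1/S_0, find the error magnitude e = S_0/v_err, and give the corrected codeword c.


S = (7, 8, 6), error at position 5, error magnitude e = 6, c = [0, 2, 9, 8, 7].

Step 1: column multipliers v_i = (∏_{j≠i}(α_i − α_j))^{−1} mod 11.
  i = 1 (α = 5): (5−3)(5−7)(5−8)(5−9) = 2·(−2)·(−3)·(−4) = −48 ≡ 7, so v_1 = 7^{−1} = 8 (mod 11).
  i = 2 (α = 3): (3−5)(3−7)(3−8)(3−9) = (−2)·(−4)·(−5)·(−6) = 240 ≡ 9, so v_2 = 9^{−1} = 5 (mod 11).
  i = 3 (α = 7): (7−5)(7−3)(7−8)(7−9) = 2·4·(−1)·(−2) = 16 ≡ 5, so v_3 = 5^{−1} = 9 (mod 11).
  i = 4 (α = 8): (8−5)(8−3)(8−7)(8−9) = 3·5·1·(−1) = −15 ≡ 7, so v_4 = 7^{−1} = 8 (mod 11).
  i = 5 (α = 9): (9−5)(9−3)(9−7)(9−8) = 4·6·2·1 = 48 ≡ 4, so v_5 = 4^{−1} = 3 (mod 11).
  v = [8, 5, 9, 8, 3].
Step 2: syndromes of r = [0, 2, 9, 8, 2] (all sums mod 11).
  S_0 = Σ v_i r_i = 8·0 + 5·2 + 9·9 + 8·8 + 3·2 = 161 ≡ 7.
  S_1 = Σ v_i α_i r_i = 8·5·0 + 5·3·2 + 9·7·9 + 8·8·8 + 3·9·2 = 1163 ≡ 8.
  α_i^2 mod 11 = [3, 9, 5, 9, 4].
  S_2 = Σ v_i α_i^2 r_i = 8·3·0 + 5·9·2 + 9·5·9 + 8·9·8 + 3·4·2 = 1095 ≡ 6.
  S = (7, 8, 6) ≠ 0, so r is not a codeword (an error is present).
Step 3: locate the error. For a single error e at position i, S_ℓ = v_i·e·α_i^ℓ, so α_err = S_1/S_0.
  S_0^{−1} = 7^{−1} = 8 (mod 11), so α_err = 8·8 = 64 ≡ 9 = α_5. Error position i = 5.
  Consistency check: S_2/S_1 = 6·7 = 42 ≡ 9 = α_err ✓ (single-error assumption holds).
Step 4: error magnitude e = S_0/v_5 = S_0·∏_{j≠5}(α_5 − α_j) = 7·4 = 28 ≡ 6 (mod 11).
Step 5: correct position 5: c_5 = r_5 − e = 2 − 6 ≡ 7 (mod 11). Hence c = [0, 2, 9, 8, 7].
  Check: interpolating c through the α_i gives m(x) = 5 + 10·x (degree < 2) with m(α_i) = c_i for every i, so c is indeed a codeword.
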